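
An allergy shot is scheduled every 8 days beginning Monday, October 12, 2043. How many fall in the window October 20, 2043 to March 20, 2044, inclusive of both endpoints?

20

Occurrences land 8·i days after October 12, 2043 for i = 0, 1, 2, …
October 20, 2043 is 8 days after the start; 8 ÷ 8 = 1 remainder 0. First occurrence in the window: #2 on October 20, 2043 (1×8 = 8 days in).
March 20, 2044 is 160 days after the start; 160 ÷ 8 = 20 remainder 0. Last occurrence in the window: #21 on March 20, 2044.
Occurrences #2 through #21: 20 in total.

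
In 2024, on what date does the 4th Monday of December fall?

December 23, 2024

The first Monday of December 2024 is December 2.
The 4th Monday is 3 weeks later: 2 + 21 = 23.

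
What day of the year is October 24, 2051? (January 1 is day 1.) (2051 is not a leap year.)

Days in months before October: 31 + 28 + 31 + 30 + 31 + 30 + 31 + 31 + 30 = 273.
Plus 24 days into October → day 297.

297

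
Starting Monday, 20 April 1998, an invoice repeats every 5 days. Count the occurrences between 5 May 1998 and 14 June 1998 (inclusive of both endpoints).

9

Occurrences land 5·i days after 20 April 1998 for i = 0, 1, 2, …
5 May 1998 is 15 days after the start; 15 ÷ 5 = 3 remainder 0. First occurrence in the window: #4 on 5 May 1998 (3×5 = 15 days in).
14 June 1998 is 55 days after the start; 55 ÷ 5 = 11 remainder 0. Last occurrence in the window: #12 on 14 June 1998.
Occurrences #4 through #12: 9 in total.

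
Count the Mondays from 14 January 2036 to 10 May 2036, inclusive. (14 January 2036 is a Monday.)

14 January 2036 is a Monday; the first Monday on or after it is 14 January 2036.
From 14 January 2036 to 10 May 2036: 17 + 29 + 31 + 30 + 10 = 117 days (rest of January, February, March, April, May).
117 ÷ 7 = 16 full weeks with remainder 5, so 16 more Mondays after the first → 17.

17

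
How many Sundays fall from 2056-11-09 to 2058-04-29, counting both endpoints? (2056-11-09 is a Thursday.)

77

2056-11-09 is a Thursday; the first Sunday on or after it is 2056-11-12 (3 days later).
From 2056-11-12 to 2058-04-29: 49 + 365 + 119 = 533 days (rest of 2056, 2057, to 2058-04-29 in 2058).
533 ÷ 7 = 76 full weeks with remainder 1, so 76 more Sundays after the first → 77.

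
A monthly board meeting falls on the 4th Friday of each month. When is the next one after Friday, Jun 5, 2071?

Jun 26, 2071

Jun 2071 starts on a Monday; its first Friday is the 5th, so the 4th Friday is the 26th — Jun 26, 2071.
Jun 26, 2071 is after Jun 5, 2071, so that is the next one.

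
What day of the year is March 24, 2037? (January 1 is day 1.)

83

Days in months before March: 31 + 28 = 59.
Plus 24 days into March → day 83.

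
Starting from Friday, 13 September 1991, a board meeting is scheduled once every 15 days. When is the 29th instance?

The 29th occurrence is 28 intervals after the first: 28 × 15 = 420 days after 13 September 1991.
September has 30 days — 17 days to the end of September leaves 403.
From end of September to end of 1991 is 92 days (311 left).
January has 31 days (280 left).
February has 29 days (251 left).
March has 31 days (220 left).
April has 30 days (190 left).
May has 31 days (159 left).
June has 30 days (129 left).
July has 31 days (98 left).
August has 31 days (67 left).
September has 30 days (37 left).
October has 31 days (6 left).
6 days into November → 6 November 1992.

6 November 1992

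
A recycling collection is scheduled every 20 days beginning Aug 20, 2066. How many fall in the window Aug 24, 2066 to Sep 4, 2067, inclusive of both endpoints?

19

Occurrences land 20·i days after Aug 20, 2066 for i = 0, 1, 2, …
Aug 24, 2066 is 4 days after the start; 4 ÷ 20 = 0 remainder 4; since the remainder is 4, round up to i = 1. First occurrence in the window: #2 on Sep 9, 2066 (1×20 = 20 days in).
Sep 4, 2067 is 380 days after the start; 380 ÷ 20 = 19 remainder 0. Last occurrence in the window: #20 on Sep 4, 2067.
Occurrences #2 through #20: 19 in total.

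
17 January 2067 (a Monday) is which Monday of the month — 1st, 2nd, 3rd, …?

3rd

Day 17 falls in week ⌈17/7⌉ of the month.
Days 1–7 hold the 1st Monday, 8–14 the 2nd, 15–21 the 3rd, 22–28 the 4th, 29–31 the 5th.
17 is in the range for the 3rd.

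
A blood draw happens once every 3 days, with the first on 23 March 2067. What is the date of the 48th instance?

The 48th occurrence is 47 intervals after the first: 47 × 3 = 141 days after 23 March 2067.
March has 31 days — 8 days to the end of March leaves 133.
April has 30 days (103 left).
May has 31 days (72 left).
June has 30 days (42 left).
July has 31 days (11 left).
11 days into August → 11 August 2067.

11 August 2067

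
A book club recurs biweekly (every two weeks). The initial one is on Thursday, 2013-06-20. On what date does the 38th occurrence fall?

2014-11-20

The 38th occurrence is 37 intervals after the first: 37 × 14 = 518 days after 2013-06-20.
June has 30 days — 10 days to the end of June leaves 508.
From end of June to end of 2013 is 184 days (324 left).
January has 31 days (293 left).
February has 28 days (265 left).
March has 31 days (234 left).
April has 30 days (204 left).
May has 31 days (173 left).
June has 30 days (143 left).
July has 31 days (112 left).
August has 31 days (81 left).
September has 30 days (51 left).
October has 31 days (20 left).
20 days into November → 2014-11-20.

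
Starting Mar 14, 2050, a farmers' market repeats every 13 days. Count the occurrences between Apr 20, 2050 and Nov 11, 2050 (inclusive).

16

Occurrences land 13·i days after Mar 14, 2050 for i = 0, 1, 2, …
Apr 20, 2050 is 37 days after the start; 37 ÷ 13 = 2 remainder 11; since the remainder is 11, round up to i = 3. First occurrence in the window: #4 on Apr 22, 2050 (3×13 = 39 days in).
Nov 11, 2050 is 242 days after the start; 242 ÷ 13 = 18 remainder 8. Last occurrence in the window: #19 on Nov 3, 2050.
Occurrences #4 through #19: 16 in total.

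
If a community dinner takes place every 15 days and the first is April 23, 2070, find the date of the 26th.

The 26th occurrence is 25 intervals after the first: 25 × 15 = 375 days after April 23, 2070.
April has 30 days — 7 days to the end of April leaves 368.
May has 31 days (337 left).
June has 30 days (307 left).
July has 31 days (276 left).
August has 31 days (245 left).
September has 30 days (215 left).
October has 31 days (184 left).
November has 30 days (154 left).
December has 31 days (123 left).
January has 31 days (92 left).
February has 28 days (64 left).
March has 31 days (33 left).
April has 30 days (3 left).
3 days into May → May 3, 2071.

May 3, 2071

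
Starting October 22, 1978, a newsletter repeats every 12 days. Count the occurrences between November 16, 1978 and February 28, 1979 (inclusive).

8

Occurrences land 12·i days after October 22, 1978 for i = 0, 1, 2, …
November 16, 1978 is 25 days after the start; 25 ÷ 12 = 2 remainder 1; since the remainder is 1, round up to i = 3. First occurrence in the window: #4 on November 27, 1978 (3×12 = 36 days in).
February 28, 1979 is 129 days after the start; 129 ÷ 12 = 10 remainder 9. Last occurrence in the window: #11 on February 19, 1979.
Occurrences #4 through #11: 8 in total.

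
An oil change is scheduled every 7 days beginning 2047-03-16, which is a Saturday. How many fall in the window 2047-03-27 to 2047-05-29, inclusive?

Occurrences land 7·i days after 2047-03-16 for i = 0, 1, 2, …
2047-03-27 is 11 days after the start; 11 ÷ 7 = 1 remainder 4; since the remainder is 4, round up to i = 2. First occurrence in the window: #3 on 2047-03-30 (2×7 = 14 days in).
2047-05-29 is 74 days after the start; 74 ÷ 7 = 10 remainder 4. Last occurrence in the window: #11 on 2047-05-25.
Occurrences #3 through #11: 9 in total.

9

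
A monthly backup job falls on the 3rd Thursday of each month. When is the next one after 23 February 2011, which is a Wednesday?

17 March 2011

February 2011 starts on a Tuesday; its first Thursday is the 3rd, so the 3rd Thursday is the 17th — 17 February 2011.
That is not after 23 February 2011, so look at March 2011.
March 2011 starts on a Tuesday; its first Thursday is the 3rd, so the 3rd Thursday is the 17th — 17 March 2011.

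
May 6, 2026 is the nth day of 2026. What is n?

126

Days in months before May: 31 + 28 + 31 + 30 = 120.
Plus 6 days into May → day 126.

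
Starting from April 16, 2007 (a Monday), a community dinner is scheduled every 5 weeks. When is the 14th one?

The 14th occurrence is 13 intervals after the first: 13 × 35 = 455 days after April 16, 2007.
April has 30 days — 14 days to the end of April leaves 441.
From end of April to end of 2007 is 245 days (196 left).
January has 31 days (165 left).
February has 29 days (136 left).
March has 31 days (105 left).
April has 30 days (75 left).
May has 31 days (44 left).
June has 30 days (14 left).
14 days into July → July 14, 2008.

July 14, 2008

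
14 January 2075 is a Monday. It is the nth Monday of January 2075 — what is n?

Day 14 falls in week ⌈14/7⌉ of the month.
Days 1–7 hold the 1st Monday, 8–14 the 2nd, 15–21 the 3rd, 22–28 the 4th, 29–31 the 5th.
14 is in the range for the 2nd.

2nd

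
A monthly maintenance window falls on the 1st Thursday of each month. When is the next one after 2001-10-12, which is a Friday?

2001-11-01

October 2001 starts on a Monday, so its 1st Thursday is 2001-10-04 (3 days in).
That is not after 2001-10-12, so look at November 2001.
November 2001 starts on a Thursday, so its 1st Thursday is 2001-11-01.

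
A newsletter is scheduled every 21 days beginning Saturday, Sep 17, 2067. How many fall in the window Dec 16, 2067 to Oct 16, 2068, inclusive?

14

Occurrences land 21·i days after Sep 17, 2067 for i = 0, 1, 2, …
Dec 16, 2067 is 90 days after the start; 90 ÷ 21 = 4 remainder 6; since the remainder is 6, round up to i = 5. First occurrence in the window: #6 on Dec 31, 2067 (5×21 = 105 days in).
Oct 16, 2068 is 395 days after the start; 395 ÷ 21 = 18 remainder 17. Last occurrence in the window: #19 on Sep 29, 2068.
Occurrences #6 through #19: 14 in total.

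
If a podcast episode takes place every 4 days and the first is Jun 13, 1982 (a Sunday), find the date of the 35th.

The 35th occurrence is 34 intervals after the first: 34 × 4 = 136 days after Jun 13, 1982.
Jun has 30 days — 17 days to the end of Jun leaves 119.
Jul has 31 days (88 left).
Aug has 31 days (57 left).
Sep has 30 days (27 left).
27 days into Oct → Oct 27, 1982.

Oct 27, 1982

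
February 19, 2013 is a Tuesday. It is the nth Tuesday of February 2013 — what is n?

Day 19 falls in week ⌈19/7⌉ of the month.
Days 1–7 hold the 1st Tuesday, 8–14 the 2nd, 15–21 the 3rd, 22–28 the 4th, 29–31 the 5th.
19 is in the range for the 3rd.

3rd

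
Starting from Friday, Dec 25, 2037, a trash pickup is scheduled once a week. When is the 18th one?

The 18th occurrence is 17 intervals after the first: 17 × 7 = 119 days after Dec 25, 2037.
Dec has 31 days — 6 days to the end of Dec leaves 113.
Jan has 31 days (82 left).
Feb has 28 days (54 left).
Mar has 31 days (23 left).
23 days into Apr → Apr 23, 2038.

Apr 23, 2038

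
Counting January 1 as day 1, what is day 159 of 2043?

Jan has 31 days (159 − 31 = 128 remain).
Feb has 28 days (128 − 28 = 100 remain).
Mar has 31 days (100 − 31 = 69 remain).
Apr has 30 days (69 − 30 = 39 remain).
May has 31 days (39 − 31 = 8 remain).
8 into Jun → Jun 8.

Jun 8, 2043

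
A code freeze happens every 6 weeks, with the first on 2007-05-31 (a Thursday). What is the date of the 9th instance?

The 9th occurrence is 8 intervals after the first: 8 × 42 = 336 days after 2007-05-31.
May has 31 days — 0 days to the end of May leaves 336.
June has 30 days (306 left).
July has 31 days (275 left).
August has 31 days (244 left).
September has 30 days (214 left).
October has 31 days (183 left).
November has 30 days (153 left).
December has 31 days (122 left).
January has 31 days (91 left).
February has 29 days (62 left).
March has 31 days (31 left).
April has 30 days (1 left).
1 day into May → 2008-05-01.

2008-05-01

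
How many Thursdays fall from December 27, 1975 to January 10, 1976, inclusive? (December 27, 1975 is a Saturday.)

2

December 27, 1975 is a Saturday; the first Thursday on or after it is January 1, 1976 (5 days later).
From January 1, 1976 to January 10, 1976 is 10 − 1 = 9 days.
9 ÷ 7 = 1 full weeks with remainder 2, so 1 more Thursdays after the first → 2.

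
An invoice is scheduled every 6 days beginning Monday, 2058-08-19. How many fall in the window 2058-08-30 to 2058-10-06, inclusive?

Occurrences land 6·i days after 2058-08-19 for i = 0, 1, 2, …
2058-08-30 is 11 days after the start; 11 ÷ 6 = 1 remainder 5; since the remainder is 5, round up to i = 2. First occurrence in the window: #3 on 2058-08-31 (2×6 = 12 days in).
2058-10-06 is 48 days after the start; 48 ÷ 6 = 8 remainder 0. Last occurrence in the window: #9 on 2058-10-06.
Occurrences #3 through #9: 7 in total.

7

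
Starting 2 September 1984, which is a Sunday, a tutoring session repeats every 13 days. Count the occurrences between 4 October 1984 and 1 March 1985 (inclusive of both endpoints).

11

Occurrences land 13·i days after 2 September 1984 for i = 0, 1, 2, …
4 October 1984 is 32 days after the start; 32 ÷ 13 = 2 remainder 6; since the remainder is 6, round up to i = 3. First occurrence in the window: #4 on 11 October 1984 (3×13 = 39 days in).
1 March 1985 is 180 days after the start; 180 ÷ 13 = 13 remainder 11. Last occurrence in the window: #14 on 18 February 1985.
Occurrences #4 through #14: 11 in total.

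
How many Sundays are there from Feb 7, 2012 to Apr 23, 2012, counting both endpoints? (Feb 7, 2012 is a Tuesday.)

Feb 7, 2012 is a Tuesday; the first Sunday on or after it is Feb 12, 2012 (5 days later).
From Feb 12, 2012 to Apr 23, 2012: 17 + 31 + 23 = 71 days (rest of Feb, Mar, Apr).
71 ÷ 7 = 10 full weeks with remainder 1, so 10 more Sundays after the first → 11.

11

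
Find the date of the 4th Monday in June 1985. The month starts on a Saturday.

June 1985 begins on a Saturday, so the first Monday is June 3 (2 days later).
The 4th Monday is 3 weeks later: 3 + 21 = 24.

24 June 1985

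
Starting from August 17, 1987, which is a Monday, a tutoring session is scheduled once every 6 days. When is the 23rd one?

December 27, 1987

The 23rd occurrence is 22 intervals after the first: 22 × 6 = 132 days after August 17, 1987.
August has 31 days — 14 days to the end of August leaves 118.
September has 30 days (88 left).
October has 31 days (57 left).
November has 30 days (27 left).
27 days into December → December 27, 1987.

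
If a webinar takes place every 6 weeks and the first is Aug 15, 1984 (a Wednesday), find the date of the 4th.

The 4th occurrence is 3 intervals after the first: 3 × 42 = 126 days after Aug 15, 1984.
Aug has 31 days — 16 days to the end of Aug leaves 110.
Sep has 30 days (80 left).
Oct has 31 days (49 left).
Nov has 30 days (19 left).
19 days into Dec → Dec 19, 1984.

Dec 19, 1984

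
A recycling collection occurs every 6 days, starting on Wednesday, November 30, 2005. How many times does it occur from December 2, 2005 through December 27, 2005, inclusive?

4

Occurrences land 6·i days after November 30, 2005 for i = 0, 1, 2, …
December 2, 2005 is 2 days after the start; 2 ÷ 6 = 0 remainder 2; since the remainder is 2, round up to i = 1. First occurrence in the window: #2 on December 6, 2005 (1×6 = 6 days in).
December 27, 2005 is 27 days after the start; 27 ÷ 6 = 4 remainder 3. Last occurrence in the window: #5 on December 24, 2005.
Occurrences #2 through #5: 4 in total.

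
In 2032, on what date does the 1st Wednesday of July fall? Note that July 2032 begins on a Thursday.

July 2032 begins on a Thursday, so the first Wednesday is July 7 (6 days later).

7 July 2032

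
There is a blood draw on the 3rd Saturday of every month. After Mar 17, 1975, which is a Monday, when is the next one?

Mar 1975 starts on a Saturday; its first Saturday is the 1st, so the 3rd Saturday is the 15th — Mar 15, 1975.
That is not after Mar 17, 1975, so look at Apr 1975.
Apr 1975 starts on a Tuesday; its first Saturday is the 5th, so the 3rd Saturday is the 19th — Apr 19, 1975.

Apr 19, 1975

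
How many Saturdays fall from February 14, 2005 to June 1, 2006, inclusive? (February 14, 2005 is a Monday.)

February 14, 2005 is a Monday; the first Saturday on or after it is February 19, 2005 (5 days later).
From February 19, 2005 to June 1, 2006: 315 + 152 = 467 days (rest of 2005, to June 1, 2006 in 2006).
467 ÷ 7 = 66 full weeks with remainder 5, so 66 more Saturdays after the first → 67.

67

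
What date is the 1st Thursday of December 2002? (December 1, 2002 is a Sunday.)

5 December 2002

December 2002 begins on a Sunday, so the first Thursday is December 5 (4 days later).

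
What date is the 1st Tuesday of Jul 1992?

Jul 1992 begins on a Wednesday, so the first Tuesday is Jul 7 (6 days later).

Jul 7, 1992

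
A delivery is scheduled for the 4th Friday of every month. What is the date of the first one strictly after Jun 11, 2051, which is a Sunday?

Jun 2051 starts on a Thursday; its first Friday is the 2nd, so the 4th Friday is the 23rd — Jun 23, 2051.
Jun 23, 2051 is after Jun 11, 2051, so that is the next one.

Jun 23, 2051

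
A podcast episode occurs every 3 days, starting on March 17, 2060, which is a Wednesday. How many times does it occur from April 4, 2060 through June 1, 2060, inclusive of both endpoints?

20

Occurrences land 3·i days after March 17, 2060 for i = 0, 1, 2, …
April 4, 2060 is 18 days after the start; 18 ÷ 3 = 6 remainder 0. First occurrence in the window: #7 on April 4, 2060 (6×3 = 18 days in).
June 1, 2060 is 76 days after the start; 76 ÷ 3 = 25 remainder 1. Last occurrence in the window: #26 on May 31, 2060.
Occurrences #7 through #26: 20 in total.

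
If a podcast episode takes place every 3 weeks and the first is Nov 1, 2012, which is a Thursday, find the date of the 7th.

The 7th occurrence is 6 intervals after the first: 6 × 21 = 126 days after Nov 1, 2012.
Nov has 30 days — 29 days to the end of Nov leaves 97.
Dec has 31 days (66 left).
Jan has 31 days (35 left).
Feb has 28 days (7 left).
7 days into Mar → Mar 7, 2013.

Mar 7, 2013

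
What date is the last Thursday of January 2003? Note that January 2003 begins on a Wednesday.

January 2003 begins on a Wednesday, so the first Thursday is January 2 (1 day later).
January 2003 has 31 days. Adding weeks: 2, 9, 16, 23, 30 — the last one ≤ 31 is the 30th.

January 30, 2003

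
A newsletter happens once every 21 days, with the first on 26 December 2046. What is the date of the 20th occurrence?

29 January 2048

The 20th occurrence is 19 intervals after the first: 19 × 21 = 399 days after 26 December 2046.
December has 31 days — 5 days to the end of December leaves 394.
January has 31 days (363 left).
February has 28 days (335 left).
March has 31 days (304 left).
April has 30 days (274 left).
May has 31 days (243 left).
June has 30 days (213 left).
July has 31 days (182 left).
August has 31 days (151 left).
September has 30 days (121 left).
October has 31 days (90 left).
November has 30 days (60 left).
December has 31 days (29 left).
29 days into January → 29 January 2048.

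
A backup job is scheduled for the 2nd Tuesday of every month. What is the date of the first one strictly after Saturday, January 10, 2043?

January 13, 2043

January 2043 starts on a Thursday; its first Tuesday is the 6th, so the 2nd Tuesday is the 13th — January 13, 2043.
January 13, 2043 is after January 10, 2043, so that is the next one.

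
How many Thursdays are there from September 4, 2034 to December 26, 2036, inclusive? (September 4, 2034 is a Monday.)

September 4, 2034 is a Monday; the first Thursday on or after it is September 7, 2034 (3 days later).
From September 7, 2034 to December 26, 2036: 115 + 365 + 361 = 841 days (rest of 2034, 2035, to December 26, 2036 in 2036).
841 ÷ 7 = 120 full weeks with remainder 1, so 120 more Thursdays after the first → 121.

121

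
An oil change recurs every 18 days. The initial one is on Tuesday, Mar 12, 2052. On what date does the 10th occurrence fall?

The 10th occurrence is 9 intervals after the first: 9 × 18 = 162 days after Mar 12, 2052.
Mar has 31 days — 19 days to the end of Mar leaves 143.
Apr has 30 days (113 left).
May has 31 days (82 left).
Jun has 30 days (52 left).
Jul has 31 days (21 left).
21 days into Aug → Aug 21, 2052.

Aug 21, 2052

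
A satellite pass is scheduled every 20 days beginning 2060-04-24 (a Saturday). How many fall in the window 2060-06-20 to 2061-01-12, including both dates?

11

Occurrences land 20·i days after 2060-04-24 for i = 0, 1, 2, …
2060-06-20 is 57 days after the start; 57 ÷ 20 = 2 remainder 17; since the remainder is 17, round up to i = 3. First occurrence in the window: #4 on 2060-06-23 (3×20 = 60 days in).
2061-01-12 is 263 days after the start; 263 ÷ 20 = 13 remainder 3. Last occurrence in the window: #14 on 2061-01-09.
Occurrences #4 through #14: 11 in total.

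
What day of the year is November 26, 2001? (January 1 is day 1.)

330

Days in months before November: 31 + 28 + 31 + 30 + 31 + 30 + 31 + 31 + 30 + 31 = 304.
Plus 26 days into November → day 330.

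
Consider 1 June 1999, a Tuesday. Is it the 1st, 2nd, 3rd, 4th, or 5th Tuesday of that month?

1st

Day 1 falls in week ⌈1/7⌉ of the month.
Days 1–7 hold the 1st Tuesday, 8–14 the 2nd, 15–21 the 3rd, 22–28 the 4th, 29–31 the 5th.
1 is in the range for the 1st.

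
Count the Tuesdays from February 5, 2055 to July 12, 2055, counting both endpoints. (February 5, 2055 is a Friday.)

22

February 5, 2055 is a Friday; the first Tuesday on or after it is February 9, 2055 (4 days later).
From February 9, 2055 to July 12, 2055: 19 + 31 + 30 + 31 + 30 + 12 = 153 days (rest of February, March, April, May, June, July).
153 ÷ 7 = 21 full weeks with remainder 6, so 21 more Tuesdays after the first → 22.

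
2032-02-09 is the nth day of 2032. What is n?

40

Days in months before February: 31 = 31.
Plus 9 days into February → day 40.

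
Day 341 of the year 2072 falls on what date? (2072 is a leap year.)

January has 31 days (341 − 31 = 310 remain).
February has 29 days (310 − 29 = 281 remain).
March has 31 days (281 − 31 = 250 remain).
April has 30 days (250 − 30 = 220 remain).
May has 31 days (220 − 31 = 189 remain).
June has 30 days (189 − 30 = 159 remain).
July has 31 days (159 − 31 = 128 remain).
August has 31 days (128 − 31 = 97 remain).
September has 30 days (97 − 30 = 67 remain).
October has 31 days (67 − 31 = 36 remain).
November has 30 days (36 − 30 = 6 remain).
6 into December → December 6.

6 December 2072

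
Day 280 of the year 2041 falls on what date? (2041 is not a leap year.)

2041-10-07

January has 31 days (280 − 31 = 249 remain).
February has 28 days (249 − 28 = 221 remain).
March has 31 days (221 − 31 = 190 remain).
April has 30 days (190 − 30 = 160 remain).
May has 31 days (160 − 31 = 129 remain).
June has 30 days (129 − 30 = 99 remain).
July has 31 days (99 − 31 = 68 remain).
August has 31 days (68 − 31 = 37 remain).
September has 30 days (37 − 30 = 7 remain).
7 into October → October 7.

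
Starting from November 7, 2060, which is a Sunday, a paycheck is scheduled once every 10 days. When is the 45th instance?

January 21, 2062

The 45th occurrence is 44 intervals after the first: 44 × 10 = 440 days after November 7, 2060.
November has 30 days — 23 days to the end of November leaves 417.
From end of November to end of 2060 is 31 days (386 left).
2061 has 365 days (21 left).
21 days into January → January 21, 2062.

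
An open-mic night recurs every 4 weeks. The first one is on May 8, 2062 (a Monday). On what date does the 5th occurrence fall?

Aug 28, 2062

The 5th occurrence is 4 intervals after the first: 4 × 28 = 112 days after May 8, 2062.
May has 31 days — 23 days to the end of May leaves 89.
Jun has 30 days (59 left).
Jul has 31 days (28 left).
28 days into Aug → Aug 28, 2062.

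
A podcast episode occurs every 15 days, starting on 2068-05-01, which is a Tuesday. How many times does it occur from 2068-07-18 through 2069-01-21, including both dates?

12

Occurrences land 15·i days after 2068-05-01 for i = 0, 1, 2, …
2068-07-18 is 78 days after the start; 78 ÷ 15 = 5 remainder 3; since the remainder is 3, round up to i = 6. First occurrence in the window: #7 on 2068-07-30 (6×15 = 90 days in).
2069-01-21 is 265 days after the start; 265 ÷ 15 = 17 remainder 10. Last occurrence in the window: #18 on 2069-01-11.
Occurrences #7 through #18: 12 in total.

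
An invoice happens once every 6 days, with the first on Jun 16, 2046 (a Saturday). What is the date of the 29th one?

Dec 1, 2046

The 29th occurrence is 28 intervals after the first: 28 × 6 = 168 days after Jun 16, 2046.
Jun has 30 days — 14 days to the end of Jun leaves 154.
Jul has 31 days (123 left).
Aug has 31 days (92 left).
Sep has 30 days (62 left).
Oct has 31 days (31 left).
Nov has 30 days (1 left).
1 day into Dec → Dec 1, 2046.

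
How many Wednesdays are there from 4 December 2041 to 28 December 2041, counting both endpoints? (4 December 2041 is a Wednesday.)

4

4 December 2041 is a Wednesday; the first Wednesday on or after it is 4 December 2041.
From 4 December 2041 to 28 December 2041 is 28 − 4 = 24 days.
24 ÷ 7 = 3 full weeks with remainder 3, so 3 more Wednesdays after the first → 4.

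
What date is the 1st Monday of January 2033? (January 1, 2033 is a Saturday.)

January 3, 2033

January 2033 begins on a Saturday, so the first Monday is January 3 (2 days later).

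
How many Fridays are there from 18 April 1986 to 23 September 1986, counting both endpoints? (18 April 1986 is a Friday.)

23

18 April 1986 is a Friday; the first Friday on or after it is 18 April 1986.
From 18 April 1986 to 23 September 1986: 12 + 31 + 30 + 31 + 31 + 23 = 158 days (rest of April, May, June, July, August, September).
158 ÷ 7 = 22 full weeks with remainder 4, so 22 more Fridays after the first → 23.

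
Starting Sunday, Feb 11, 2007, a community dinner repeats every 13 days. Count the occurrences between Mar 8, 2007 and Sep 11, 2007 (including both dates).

15

Occurrences land 13·i days after Feb 11, 2007 for i = 0, 1, 2, …
Mar 8, 2007 is 25 days after the start; 25 ÷ 13 = 1 remainder 12; since the remainder is 12, round up to i = 2. First occurrence in the window: #3 on Mar 9, 2007 (2×13 = 26 days in).
Sep 11, 2007 is 212 days after the start; 212 ÷ 13 = 16 remainder 4. Last occurrence in the window: #17 on Sep 7, 2007.
Occurrences #3 through #17: 15 in total.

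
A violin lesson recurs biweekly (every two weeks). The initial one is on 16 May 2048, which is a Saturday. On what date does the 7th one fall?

8 August 2048

The 7th occurrence is 6 intervals after the first: 6 × 14 = 84 days after 16 May 2048.
May has 31 days — 15 days to the end of May leaves 69.
June has 30 days (39 left).
July has 31 days (8 left).
8 days into August → 8 August 2048.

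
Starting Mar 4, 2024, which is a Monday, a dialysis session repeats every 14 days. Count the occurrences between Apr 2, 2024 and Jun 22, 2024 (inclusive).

5

Occurrences land 14·i days after Mar 4, 2024 for i = 0, 1, 2, …
Apr 2, 2024 is 29 days after the start; 29 ÷ 14 = 2 remainder 1; since the remainder is 1, round up to i = 3. First occurrence in the window: #4 on Apr 15, 2024 (3×14 = 42 days in).
Jun 22, 2024 is 110 days after the start; 110 ÷ 14 = 7 remainder 12. Last occurrence in the window: #8 on Jun 10, 2024.
Occurrences #4 through #8: 5 in total.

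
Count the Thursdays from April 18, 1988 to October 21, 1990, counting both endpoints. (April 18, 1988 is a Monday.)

April 18, 1988 is a Monday; the first Thursday on or after it is April 21, 1988 (3 days later).
From April 21, 1988 to October 21, 1990: 254 + 365 + 294 = 913 days (rest of 1988, 1989, to October 21, 1990 in 1990).
913 ÷ 7 = 130 full weeks with remainder 3, so 130 more Thursdays after the first → 131.

131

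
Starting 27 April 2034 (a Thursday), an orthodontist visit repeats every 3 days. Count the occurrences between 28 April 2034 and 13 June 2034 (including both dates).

15

Occurrences land 3·i days after 27 April 2034 for i = 0, 1, 2, …
28 April 2034 is 1 day after the start; 1 ÷ 3 = 0 remainder 1; since the remainder is 1, round up to i = 1. First occurrence in the window: #2 on 30 April 2034 (1×3 = 3 days in).
13 June 2034 is 47 days after the start; 47 ÷ 3 = 15 remainder 2. Last occurrence in the window: #16 on 11 June 2034.
Occurrences #2 through #16: 15 in total.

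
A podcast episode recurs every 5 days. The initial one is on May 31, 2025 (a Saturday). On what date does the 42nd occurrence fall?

The 42nd occurrence is 41 intervals after the first: 41 × 5 = 205 days after May 31, 2025.
May has 31 days — 0 days to the end of May leaves 205.
June has 30 days (175 left).
July has 31 days (144 left).
August has 31 days (113 left).
September has 30 days (83 left).
October has 31 days (52 left).
November has 30 days (22 left).
22 days into December → December 22, 2025.

December 22, 2025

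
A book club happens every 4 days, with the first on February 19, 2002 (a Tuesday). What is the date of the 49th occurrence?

The 49th occurrence is 48 intervals after the first: 48 × 4 = 192 days after February 19, 2002.
February has 28 days — 9 days to the end of February leaves 183.
March has 31 days (152 left).
April has 30 days (122 left).
May has 31 days (91 left).
June has 30 days (61 left).
July has 31 days (30 left).
30 days into August → August 30, 2002.

August 30, 2002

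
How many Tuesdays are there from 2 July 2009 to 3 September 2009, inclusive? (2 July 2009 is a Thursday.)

2 July 2009 is a Thursday; the first Tuesday on or after it is 7 July 2009 (5 days later).
From 7 July 2009 to 3 September 2009: 24 + 31 + 3 = 58 days (rest of July, August, September).
58 ÷ 7 = 8 full weeks with remainder 2, so 8 more Tuesdays after the first → 9.

9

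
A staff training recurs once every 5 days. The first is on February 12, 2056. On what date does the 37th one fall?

August 10, 2056

The 37th occurrence is 36 intervals after the first: 36 × 5 = 180 days after February 12, 2056.
February has 29 days — 17 days to the end of February leaves 163.
March has 31 days (132 left).
April has 30 days (102 left).
May has 31 days (71 left).
June has 30 days (41 left).
July has 31 days (10 left).
10 days into August → August 10, 2056.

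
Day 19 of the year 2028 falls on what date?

Jan 19, 2028

19 into Jan → Jan 19.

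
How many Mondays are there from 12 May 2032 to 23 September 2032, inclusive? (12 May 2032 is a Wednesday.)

12 May 2032 is a Wednesday; the first Monday on or after it is 17 May 2032 (5 days later).
From 17 May 2032 to 23 September 2032: 14 + 30 + 31 + 31 + 23 = 129 days (rest of May, June, July, August, September).
129 ÷ 7 = 18 full weeks with remainder 3, so 18 more Mondays after the first → 19.

19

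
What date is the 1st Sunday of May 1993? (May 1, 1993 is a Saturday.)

May 2, 1993

May 1993 begins on a Saturday, so the first Sunday is May 2 (1 day later).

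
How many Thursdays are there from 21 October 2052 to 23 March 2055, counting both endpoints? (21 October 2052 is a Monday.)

21 October 2052 is a Monday; the first Thursday on or after it is 24 October 2052 (3 days later).
From 24 October 2052 to 23 March 2055: 68 + 365 + 365 + 82 = 880 days (rest of 2052, 2053, 2054, to 23 March 2055 in 2055).
880 ÷ 7 = 125 full weeks with remainder 5, so 125 more Thursdays after the first → 126.

126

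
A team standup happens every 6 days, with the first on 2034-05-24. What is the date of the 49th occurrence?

2035-03-08

The 49th occurrence is 48 intervals after the first: 48 × 6 = 288 days after 2034-05-24.
May has 31 days — 7 days to the end of May leaves 281.
June has 30 days (251 left).
July has 31 days (220 left).
August has 31 days (189 left).
September has 30 days (159 left).
October has 31 days (128 left).
November has 30 days (98 left).
December has 31 days (67 left).
January has 31 days (36 left).
February has 28 days (8 left).
8 days into March → 2035-03-08.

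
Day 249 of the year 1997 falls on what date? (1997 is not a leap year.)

January has 31 days (249 − 31 = 218 remain).
February has 28 days (218 − 28 = 190 remain).
March has 31 days (190 − 31 = 159 remain).
April has 30 days (159 − 30 = 129 remain).
May has 31 days (129 − 31 = 98 remain).
June has 30 days (98 − 30 = 68 remain).
July has 31 days (68 − 31 = 37 remain).
August has 31 days (37 − 31 = 6 remain).
6 into September → September 6.

6 September 1997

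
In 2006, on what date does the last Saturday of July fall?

The first Saturday of July 2006 is July 1.
July 2006 has 31 days. Adding weeks: 1, 8, 15, 22, 29 — the last one ≤ 31 is the 29th.

2006-07-29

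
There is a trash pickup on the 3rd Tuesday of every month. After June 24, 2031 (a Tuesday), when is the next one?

June 2031 starts on a Sunday; its first Tuesday is the 3rd, so the 3rd Tuesday is the 17th — June 17, 2031.
That is not after June 24, 2031, so look at July 2031.
July 2031 starts on a Tuesday; its first Tuesday is the 1st, so the 3rd Tuesday is the 15th — July 15, 2031.

July 15, 2031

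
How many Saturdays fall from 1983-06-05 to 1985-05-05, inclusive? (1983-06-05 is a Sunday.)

100

1983-06-05 is a Sunday; the first Saturday on or after it is 1983-06-11 (6 days later).
From 1983-06-11 to 1985-05-05: 203 + 366 + 125 = 694 days (rest of 1983, 1984, to 1985-05-05 in 1985).
694 ÷ 7 = 99 full weeks with remainder 1, so 99 more Saturdays after the first → 100.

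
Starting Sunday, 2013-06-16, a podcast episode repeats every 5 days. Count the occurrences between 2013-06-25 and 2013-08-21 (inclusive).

12

Occurrences land 5·i days after 2013-06-16 for i = 0, 1, 2, …
2013-06-25 is 9 days after the start; 9 ÷ 5 = 1 remainder 4; since the remainder is 4, round up to i = 2. First occurrence in the window: #3 on 2013-06-26 (2×5 = 10 days in).
2013-08-21 is 66 days after the start; 66 ÷ 5 = 13 remainder 1. Last occurrence in the window: #14 on 2013-08-20.
Occurrences #3 through #14: 12 in total.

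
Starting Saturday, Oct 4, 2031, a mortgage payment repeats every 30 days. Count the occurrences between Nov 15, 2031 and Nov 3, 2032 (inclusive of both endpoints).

Occurrences land 30·i days after Oct 4, 2031 for i = 0, 1, 2, …
Nov 15, 2031 is 42 days after the start; 42 ÷ 30 = 1 remainder 12; since the remainder is 12, round up to i = 2. First occurrence in the window: #3 on Dec 3, 2031 (2×30 = 60 days in).
Nov 3, 2032 is 396 days after the start; 396 ÷ 30 = 13 remainder 6. Last occurrence in the window: #14 on Oct 28, 2032.
Occurrences #3 through #14: 12 in total.

12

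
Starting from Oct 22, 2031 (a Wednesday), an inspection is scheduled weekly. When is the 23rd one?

Mar 24, 2032

The 23rd occurrence is 22 intervals after the first: 22 × 7 = 154 days after Oct 22, 2031.
Oct has 31 days — 9 days to the end of Oct leaves 145.
Nov has 30 days (115 left).
Dec has 31 days (84 left).
Jan has 31 days (53 left).
Feb has 29 days (24 left).
24 days into Mar → Mar 24, 2032.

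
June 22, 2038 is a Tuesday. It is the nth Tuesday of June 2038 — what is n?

4th

Day 22 falls in week ⌈22/7⌉ of the month.
Days 1–7 hold the 1st Tuesday, 8–14 the 2nd, 15–21 the 3rd, 22–28 the 4th, 29–31 the 5th.
22 is in the range for the 4th.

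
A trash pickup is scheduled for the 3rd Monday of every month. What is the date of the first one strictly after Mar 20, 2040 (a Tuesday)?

Apr 16, 2040

Mar 2040 starts on a Thursday; its first Monday is the 5th, so the 3rd Monday is the 19th — Mar 19, 2040.
That is not after Mar 20, 2040, so look at Apr 2040.
Apr 2040 starts on a Sunday; its first Monday is the 2nd, so the 3rd Monday is the 16th — Apr 16, 2040.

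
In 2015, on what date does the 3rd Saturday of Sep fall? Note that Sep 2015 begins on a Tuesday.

Sep 2015 begins on a Tuesday, so the first Saturday is Sep 5 (4 days later).
The 3rd Saturday is 2 weeks later: 5 + 14 = 19.

Sep 19, 2015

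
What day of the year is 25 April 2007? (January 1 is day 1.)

115

Days in months before April: 31 + 28 + 31 = 90.
Plus 25 days into April → day 115.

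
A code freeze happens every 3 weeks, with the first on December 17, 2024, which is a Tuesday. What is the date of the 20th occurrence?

The 20th occurrence is 19 intervals after the first: 19 × 21 = 399 days after December 17, 2024.
December has 31 days — 14 days to the end of December leaves 385.
January has 31 days (354 left).
February has 28 days (326 left).
March has 31 days (295 left).
April has 30 days (265 left).
May has 31 days (234 left).
June has 30 days (204 left).
July has 31 days (173 left).
August has 31 days (142 left).
September has 30 days (112 left).
October has 31 days (81 left).
November has 30 days (51 left).
December has 31 days (20 left).
20 days into January → January 20, 2026.

January 20, 2026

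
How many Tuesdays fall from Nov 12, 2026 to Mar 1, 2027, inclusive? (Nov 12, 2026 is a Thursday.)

Nov 12, 2026 is a Thursday; the first Tuesday on or after it is Nov 17, 2026 (5 days later).
From Nov 17, 2026 to Mar 1, 2027: 13 + 31 + 31 + 28 + 1 = 104 days (rest of Nov, Dec, Jan, Feb, Mar).
104 ÷ 7 = 14 full weeks with remainder 6, so 14 more Tuesdays after the first → 15.

15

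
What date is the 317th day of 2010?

January has 31 days (317 − 31 = 286 remain).
February has 28 days (286 − 28 = 258 remain).
March has 31 days (258 − 31 = 227 remain).
April has 30 days (227 − 30 = 197 remain).
May has 31 days (197 − 31 = 166 remain).
June has 30 days (166 − 30 = 136 remain).
July has 31 days (136 − 31 = 105 remain).
August has 31 days (105 − 31 = 74 remain).
September has 30 days (74 − 30 = 44 remain).
October has 31 days (44 − 31 = 13 remain).
13 into November → November 13.

2010-11-13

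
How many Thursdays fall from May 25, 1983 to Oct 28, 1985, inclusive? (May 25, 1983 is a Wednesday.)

May 25, 1983 is a Wednesday; the first Thursday on or after it is May 26, 1983 (1 day later).
From May 26, 1983 to Oct 28, 1985: 219 + 366 + 301 = 886 days (rest of 1983, 1984, to Oct 28, 1985 in 1985).
886 ÷ 7 = 126 full weeks with remainder 4, so 126 more Thursdays after the first → 127.

127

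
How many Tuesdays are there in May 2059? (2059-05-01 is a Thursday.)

4

2059-05-01 is a Thursday; the first Tuesday on or after it is 2059-05-06 (5 days later).
From 2059-05-06 to 2059-05-31 is 31 − 6 = 25 days.
25 ÷ 7 = 3 full weeks with remainder 4, so 3 more Tuesdays after the first → 4.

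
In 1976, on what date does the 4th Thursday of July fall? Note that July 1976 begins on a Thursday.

July 1976 begins on a Thursday, so the first Thursday is July 1.
The 4th Thursday is 3 weeks later: 1 + 21 = 22.

July 22, 1976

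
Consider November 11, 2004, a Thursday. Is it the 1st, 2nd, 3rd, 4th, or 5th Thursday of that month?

2nd

Day 11 falls in week ⌈11/7⌉ of the month.
Days 1–7 hold the 1st Thursday, 8–14 the 2nd, 15–21 the 3rd, 22–28 the 4th, 29–31 the 5th.
11 is in the range for the 2nd.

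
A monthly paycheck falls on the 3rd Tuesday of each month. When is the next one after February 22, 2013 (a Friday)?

February 2013 starts on a Friday; its first Tuesday is the 5th, so the 3rd Tuesday is the 19th — February 19, 2013.
That is not after February 22, 2013, so look at March 2013.
March 2013 starts on a Friday; its first Tuesday is the 5th, so the 3rd Tuesday is the 19th — March 19, 2013.

March 19, 2013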